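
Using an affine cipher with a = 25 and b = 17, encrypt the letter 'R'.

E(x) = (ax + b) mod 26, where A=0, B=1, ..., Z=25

Step 1: Convert 'R' to number: x = 17.
Step 2: E(17) = (25 * 17 + 17) mod 26 = 442 mod 26 = 0.
Step 3: Convert 0 back to letter: A.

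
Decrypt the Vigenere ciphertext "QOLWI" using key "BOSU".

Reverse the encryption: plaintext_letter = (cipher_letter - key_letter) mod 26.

Step 1: Extend key: BOSUB
Step 2: Decrypt each letter (c - k) mod 26:
  Q(16) - B(1) = (16-1) mod 26 = 15 = P
  O(14) - O(14) = (14-14) mod 26 = 0 = A
  L(11) - S(18) = (11-18) mod 26 = 19 = T
  W(22) - U(20) = (22-20) mod 26 = 2 = C
  I(8) - B(1) = (8-1) mod 26 = 7 = H
Plaintext: PATCH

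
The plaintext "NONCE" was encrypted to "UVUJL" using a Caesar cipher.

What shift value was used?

Step 1: Compare first letters: N (position 13) -> U (position 20).
Step 2: Shift = (20 - 13) mod 26 = 7.
The shift value is 7.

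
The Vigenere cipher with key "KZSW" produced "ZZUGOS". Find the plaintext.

Step 1: Extend key: KZSWKZ
Step 2: Decrypt each letter (c - k) mod 26:
  Z(25) - K(10) = (25-10) mod 26 = 15 = P
  Z(25) - Z(25) = (25-25) mod 26 = 0 = A
  U(20) - S(18) = (20-18) mod 26 = 2 = C
  G(6) - W(22) = (6-22) mod 26 = 10 = K
  O(14) - K(10) = (14-10) mod 26 = 4 = E
  S(18) - Z(25) = (18-25) mod 26 = 19 = T
Plaintext: PACKET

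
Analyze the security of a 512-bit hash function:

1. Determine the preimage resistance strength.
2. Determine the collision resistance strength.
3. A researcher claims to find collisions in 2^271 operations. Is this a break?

Step 1: Preimage resistance requires brute-force of 2^512 operations.
Step 2: Collision resistance (birthday bound) = 2^(512/2) = 2^256.
Step 3: The claimed attack costs 2^271 operations.
Step 4: Since 2^271 >= 2^256, the claimed attack is no faster than the generic birthday attack, so this does not break collision resistance.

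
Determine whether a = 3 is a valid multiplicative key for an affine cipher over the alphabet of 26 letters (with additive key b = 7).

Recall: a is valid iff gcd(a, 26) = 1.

Step 1: Compute gcd(3, 26).
Step 2: gcd(3, 26) = 1.
Since gcd = 1, 3 is coprime with 26, so it is a valid key.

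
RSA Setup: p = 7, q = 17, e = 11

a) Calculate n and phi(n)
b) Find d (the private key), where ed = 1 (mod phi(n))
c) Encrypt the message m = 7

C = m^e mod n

Step 1: n = 7 * 17 = 119.
Step 2: phi(n) = (7-1)(17-1) = 6 * 16 = 96.
Step 3: Find d = 11^(-1) mod 96 = 35.
  Verify: 11 * 35 = 385 = 1 (mod 96).
Step 4: C = 7^11 mod 119 = 14.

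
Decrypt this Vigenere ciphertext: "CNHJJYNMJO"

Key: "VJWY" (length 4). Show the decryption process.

Step 1: Key 'VJWY' has length 4. Extended key: VJWYVJWYVJ
Step 2: Decrypt each position:
  C(2) - V(21) = 7 = H
  N(13) - J(9) = 4 = E
  H(7) - W(22) = 11 = L
  J(9) - Y(24) = 11 = L
  J(9) - V(21) = 14 = O
  Y(24) - J(9) = 15 = P
  N(13) - W(22) = 17 = R
  M(12) - Y(24) = 14 = O
  J(9) - V(21) = 14 = O
  O(14) - J(9) = 5 = F
Plaintext: HELLOPROOF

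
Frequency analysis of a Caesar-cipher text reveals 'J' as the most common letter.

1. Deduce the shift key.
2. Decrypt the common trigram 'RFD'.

Step 1: In English, 'E' is the most frequent letter (12.7%).
Step 2: The most frequent ciphertext letter is 'J' (position 9).
Step 3: Shift = (9 - 4) mod 26 = 5.
Step 4: Decrypt 'RFD' by shifting back 5:
  R -> M
  F -> A
  D -> Y
Step 5: 'RFD' decrypts to 'MAY'.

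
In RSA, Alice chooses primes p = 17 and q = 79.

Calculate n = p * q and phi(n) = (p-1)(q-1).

Step 1: n = p * q = 17 * 79 = 1343.
Step 2: phi(n) = (p-1)(q-1) = 16 * 78 = 1248.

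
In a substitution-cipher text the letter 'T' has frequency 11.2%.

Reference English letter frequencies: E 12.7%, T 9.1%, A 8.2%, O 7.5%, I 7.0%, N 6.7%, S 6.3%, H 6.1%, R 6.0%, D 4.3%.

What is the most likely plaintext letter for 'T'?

Step 1: The observed frequency is 11.2%.
Step 2: Compare with English frequencies:
  E: 12.7% (difference: 1.5%) <-- closest
  T: 9.1% (difference: 2.1%)
  A: 8.2% (difference: 3.0%)
  O: 7.5% (difference: 3.7%)
  I: 7.0% (difference: 4.2%)
  N: 6.7% (difference: 4.5%)
  S: 6.3% (difference: 4.9%)
  H: 6.1% (difference: 5.1%)
  R: 6.0% (difference: 5.2%)
  D: 4.3% (difference: 6.9%)
Step 3: 'T' most likely represents 'E' (frequency 12.7%).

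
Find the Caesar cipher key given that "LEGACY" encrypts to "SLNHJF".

Step 1: Compare first letters: L (position 11) -> S (position 18).
Step 2: Shift = (18 - 11) mod 26 = 7.
The shift value is 7.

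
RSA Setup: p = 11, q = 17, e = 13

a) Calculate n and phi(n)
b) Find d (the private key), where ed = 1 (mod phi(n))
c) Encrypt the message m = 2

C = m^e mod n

Step 1: n = 11 * 17 = 187.
Step 2: phi(n) = (11-1)(17-1) = 10 * 16 = 160.
Step 3: Find d = 13^(-1) mod 160 = 37.
  Verify: 13 * 37 = 481 = 1 (mod 160).
Step 4: C = 2^13 mod 187 = 151.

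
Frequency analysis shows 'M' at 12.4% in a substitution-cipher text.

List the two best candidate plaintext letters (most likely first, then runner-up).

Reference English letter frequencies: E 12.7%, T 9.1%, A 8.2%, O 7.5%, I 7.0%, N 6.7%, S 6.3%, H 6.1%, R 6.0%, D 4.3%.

Step 1: Observed frequency of 'M' is 12.4%.
Step 2: Compute distances to each reference frequency and sort:
  E (12.7%): difference = 0.3% <-- BEST
  T (9.1%): difference = 3.3% <-- RUNNER-UP
  A (8.2%): difference = 4.2%
  O (7.5%): difference = 4.9%
  I (7.0%): difference = 5.4%
Step 3: Most likely is 'E' (12.7%, diff 0.3%); second most likely is 'T' (9.1%, diff 3.3%).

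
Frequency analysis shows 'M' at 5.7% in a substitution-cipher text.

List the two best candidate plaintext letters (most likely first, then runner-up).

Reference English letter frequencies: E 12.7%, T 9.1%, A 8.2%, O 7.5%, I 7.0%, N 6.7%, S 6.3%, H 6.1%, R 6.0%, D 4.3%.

Step 1: Observed frequency of 'M' is 5.7%.
Step 2: Compute distances to each reference frequency and sort:
  R (6.0%): difference = 0.3% <-- BEST
  H (6.1%): difference = 0.4% <-- RUNNER-UP
  S (6.3%): difference = 0.6%
  N (6.7%): difference = 1.0%
  I (7.0%): difference = 1.3%
Step 3: Most likely is 'R' (6.0%, diff 0.3%); second most likely is 'H' (6.1%, diff 0.4%).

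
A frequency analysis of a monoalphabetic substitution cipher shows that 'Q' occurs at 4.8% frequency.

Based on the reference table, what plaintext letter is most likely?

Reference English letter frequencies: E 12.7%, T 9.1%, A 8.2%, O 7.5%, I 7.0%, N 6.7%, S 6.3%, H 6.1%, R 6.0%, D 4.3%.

Step 1: The observed frequency is 4.8%.
Step 2: Compare with English frequencies:
  E: 12.7% (difference: 7.9%)
  T: 9.1% (difference: 4.3%)
  A: 8.2% (difference: 3.4%)
  O: 7.5% (difference: 2.7%)
  I: 7.0% (difference: 2.2%)
  N: 6.7% (difference: 1.9%)
  S: 6.3% (difference: 1.5%)
  H: 6.1% (difference: 1.3%)
  R: 6.0% (difference: 1.2%)
  D: 4.3% (difference: 0.5%) <-- closest
Step 3: 'Q' most likely represents 'D' (frequency 4.3%).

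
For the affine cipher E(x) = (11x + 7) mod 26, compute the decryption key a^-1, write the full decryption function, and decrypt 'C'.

Step 1: Find a^-1, the modular inverse of 11 mod 26.
Step 2: We need 11 * a^-1 = 1 (mod 26).
Step 3: 11 * 19 = 209 = 8 * 26 + 1, so a^-1 = 19.
Step 4: D(y) = 19(y - 7) mod 26.
Step 5: Apply to 'C' (y = 2): D(2) = 19 * (2 - 7) mod 26 = 19 * -5 mod 26 = 9 -> 'J'.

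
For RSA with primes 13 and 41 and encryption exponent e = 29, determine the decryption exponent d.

Step 1: n = 13 * 41 = 533.
Step 2: phi(n) = 12 * 40 = 480.
Step 3: Find d such that 29 * d = 1 (mod 480).
Step 4: d = 29^(-1) mod 480 = 149.
Verification: 29 * 149 = 4321 = 9 * 480 + 1.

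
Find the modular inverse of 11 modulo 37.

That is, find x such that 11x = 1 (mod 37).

Step 1: We need x such that 11 * x = 1 (mod 37).
Step 2: Using the extended Euclidean algorithm or trial:
  11 * 27 = 297 = 8 * 37 + 1.
Step 3: Since 297 mod 37 = 1, the inverse is x = 27.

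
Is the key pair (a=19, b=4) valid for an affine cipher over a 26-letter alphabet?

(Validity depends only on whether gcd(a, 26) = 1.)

Step 1: Compute gcd(19, 26).
Step 2: gcd(19, 26) = 1.
Since gcd = 1, 19 is coprime with 26, so it is a valid key.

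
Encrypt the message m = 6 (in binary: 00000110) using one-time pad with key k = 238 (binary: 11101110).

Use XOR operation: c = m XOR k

Step 1: Write out the XOR operation bit by bit:
  Message: 00000110
  Key:     11101110
  XOR:     11101000
Step 2: Convert to decimal: 11101000 = 232.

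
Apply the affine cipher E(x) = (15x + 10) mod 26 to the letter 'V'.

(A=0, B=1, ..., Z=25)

Step 1: Convert 'V' to number: x = 21.
Step 2: E(21) = (15 * 21 + 10) mod 26 = 325 mod 26 = 13.
Step 3: Convert 13 back to letter: N.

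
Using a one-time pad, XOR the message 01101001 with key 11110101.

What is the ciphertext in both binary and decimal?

Step 1: Write out the XOR operation bit by bit:
  Message: 01101001
  Key:     11110101
  XOR:     10011100
Step 2: Convert to decimal: 10011100 = 156.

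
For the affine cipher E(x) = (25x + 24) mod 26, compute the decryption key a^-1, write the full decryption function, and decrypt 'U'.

Step 1: Find a^-1, the modular inverse of 25 mod 26.
Step 2: We need 25 * a^-1 = 1 (mod 26).
Step 3: 25 * 25 = 625 = 24 * 26 + 1, so a^-1 = 25.
Step 4: D(y) = 25(y - 24) mod 26.
Step 5: Apply to 'U' (y = 20): D(20) = 25 * (20 - 24) mod 26 = 25 * -4 mod 26 = 4 -> 'E'.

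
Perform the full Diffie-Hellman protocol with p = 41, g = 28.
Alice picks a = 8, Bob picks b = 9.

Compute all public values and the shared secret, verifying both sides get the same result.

Step 1: A = g^a mod p = 28^8 mod 41 = 10.
Step 2: B = g^b mod p = 28^9 mod 41 = 34.
Step 3: Alice computes s = B^a mod p = 34^8 mod 41 = 37.
Step 4: Bob computes s = A^b mod p = 10^9 mod 41 = 37.
Both sides agree: shared secret = 37.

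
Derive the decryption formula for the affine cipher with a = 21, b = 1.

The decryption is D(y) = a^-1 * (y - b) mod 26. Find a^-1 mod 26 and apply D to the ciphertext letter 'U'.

Step 1: Find a^-1, the modular inverse of 21 mod 26.
Step 2: We need 21 * a^-1 = 1 (mod 26).
Step 3: 21 * 5 = 105 = 4 * 26 + 1, so a^-1 = 5.
Step 4: D(y) = 5(y - 1) mod 26.
Step 5: Apply to 'U' (y = 20): D(20) = 5 * (20 - 1) mod 26 = 5 * 19 mod 26 = 17 -> 'R'.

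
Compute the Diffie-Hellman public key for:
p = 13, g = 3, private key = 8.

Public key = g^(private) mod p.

Step 1: A = g^a mod p = 3^8 mod 13.
  3^1 mod 13 = 3
  3^2 mod 13 = (3 * 3) mod 13 = 9
  3^3 mod 13 = (9 * 3) mod 13 = 1
  3^4 mod 13 = (1 * 3) mod 13 = 3
  3^5 mod 13 = (3 * 3) mod 13 = 9
  3^6 mod 13 = (9 * 3) mod 13 = 1
  3^7 mod 13 = (1 * 3) mod 13 = 3
  3^8 mod 13 = (3 * 3) mod 13 = 9
Result: A = 9.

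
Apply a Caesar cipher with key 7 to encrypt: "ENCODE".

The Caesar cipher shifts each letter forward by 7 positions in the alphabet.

Step 1: For each letter, shift forward by 7 positions (mod 26).
  E (position 4) -> position (4+7) mod 26 = 11 -> L
  N (position 13) -> position (13+7) mod 26 = 20 -> U
  C (position 2) -> position (2+7) mod 26 = 9 -> J
  O (position 14) -> position (14+7) mod 26 = 21 -> V
  D (position 3) -> position (3+7) mod 26 = 10 -> K
  E (position 4) -> position (4+7) mod 26 = 11 -> L
Result: LUJVKL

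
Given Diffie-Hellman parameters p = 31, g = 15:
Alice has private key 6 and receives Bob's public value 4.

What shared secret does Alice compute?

Step 1: s = B^a mod p = 4^6 mod 31.
  4^1 mod 31 = 4
  4^2 mod 31 = (4 * 4) mod 31 = 16
  4^3 mod 31 = (16 * 4) mod 31 = 2
  4^4 mod 31 = (2 * 4) mod 31 = 8
  4^5 mod 31 = (8 * 4) mod 31 = 1
  4^6 mod 31 = (1 * 4) mod 31 = 4
Result: shared secret = 4.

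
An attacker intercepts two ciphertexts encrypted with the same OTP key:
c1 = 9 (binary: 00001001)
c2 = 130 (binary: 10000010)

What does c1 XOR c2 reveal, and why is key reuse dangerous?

Step 1: c1 XOR c2 = (m1 XOR k) XOR (m2 XOR k).
Step 2: By XOR associativity/commutativity: = m1 XOR m2 XOR k XOR k = m1 XOR m2.
Step 3: 00001001 XOR 10000010 = 10001011 = 139.
Step 4: The key cancels out! An attacker learns m1 XOR m2 = 139, revealing the relationship between plaintexts.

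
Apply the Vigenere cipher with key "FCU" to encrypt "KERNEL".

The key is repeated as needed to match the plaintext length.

Step 1: Repeat key to match plaintext length:
  Plaintext: KERNEL
  Key:       FCUFCU
Step 2: Encrypt each letter:
  K(10) + F(5) = (10+5) mod 26 = 15 = P
  E(4) + C(2) = (4+2) mod 26 = 6 = G
  R(17) + U(20) = (17+20) mod 26 = 11 = L
  N(13) + F(5) = (13+5) mod 26 = 18 = S
  E(4) + C(2) = (4+2) mod 26 = 6 = G
  L(11) + U(20) = (11+20) mod 26 = 5 = F
Ciphertext: PGLSGF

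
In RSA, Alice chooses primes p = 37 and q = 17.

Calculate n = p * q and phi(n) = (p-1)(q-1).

Step 1: n = p * q = 37 * 17 = 629.
Step 2: phi(n) = (p-1)(q-1) = 36 * 16 = 576.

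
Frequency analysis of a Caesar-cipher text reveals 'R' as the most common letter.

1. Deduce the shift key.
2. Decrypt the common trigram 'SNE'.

Step 1: In English, 'E' is the most frequent letter (12.7%).
Step 2: The most frequent ciphertext letter is 'R' (position 17).
Step 3: Shift = (17 - 4) mod 26 = 13.
Step 4: Decrypt 'SNE' by shifting back 13:
  S -> F
  N -> A
  E -> R
Step 5: 'SNE' decrypts to 'FAR'.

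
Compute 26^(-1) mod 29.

Step 1: We need x such that 26 * x = 1 (mod 29).
Step 2: Using the extended Euclidean algorithm or trial:
  26 * 19 = 494 = 17 * 29 + 1.
Step 3: Since 494 mod 29 = 1, the inverse is x = 19.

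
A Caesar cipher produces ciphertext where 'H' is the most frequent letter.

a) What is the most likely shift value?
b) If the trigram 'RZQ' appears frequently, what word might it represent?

Step 1: In English, 'E' is the most frequent letter (12.7%).
Step 2: The most frequent ciphertext letter is 'H' (position 7).
Step 3: Shift = (7 - 4) mod 26 = 3.
Step 4: Decrypt 'RZQ' by shifting back 3:
  R -> O
  Z -> W
  Q -> N
Step 5: 'RZQ' decrypts to 'OWN'.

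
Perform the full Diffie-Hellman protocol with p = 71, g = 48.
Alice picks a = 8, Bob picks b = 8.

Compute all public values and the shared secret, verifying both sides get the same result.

Step 1: A = g^a mod p = 48^8 mod 71 = 48.
Step 2: B = g^b mod p = 48^8 mod 71 = 48.
Step 3: Alice computes s = B^a mod p = 48^8 mod 71 = 48.
Step 4: Bob computes s = A^b mod p = 48^8 mod 71 = 48.
Both sides agree: shared secret = 48.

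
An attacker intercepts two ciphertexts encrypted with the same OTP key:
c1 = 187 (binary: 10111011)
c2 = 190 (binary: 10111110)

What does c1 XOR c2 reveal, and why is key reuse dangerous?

Step 1: c1 XOR c2 = (m1 XOR k) XOR (m2 XOR k).
Step 2: By XOR associativity/commutativity: = m1 XOR m2 XOR k XOR k = m1 XOR m2.
Step 3: 10111011 XOR 10111110 = 00000101 = 5.
Step 4: The key cancels out! An attacker learns m1 XOR m2 = 5, revealing the relationship between plaintexts.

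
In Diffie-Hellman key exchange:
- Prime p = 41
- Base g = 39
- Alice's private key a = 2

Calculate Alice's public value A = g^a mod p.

Step 1: A = g^a mod p = 39^2 mod 41.
  39^1 mod 41 = 39
  39^2 mod 41 = (39 * 39) mod 41 = 4
Result: A = 4.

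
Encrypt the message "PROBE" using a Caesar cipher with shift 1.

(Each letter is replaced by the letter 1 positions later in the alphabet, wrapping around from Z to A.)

Step 1: For each letter, shift forward by 1 positions (mod 26).
  P (position 15) -> position (15+1) mod 26 = 16 -> Q
  R (position 17) -> position (17+1) mod 26 = 18 -> S
  O (position 14) -> position (14+1) mod 26 = 15 -> P
  B (position 1) -> position (1+1) mod 26 = 2 -> C
  E (position 4) -> position (4+1) mod 26 = 5 -> F
Result: QSPCF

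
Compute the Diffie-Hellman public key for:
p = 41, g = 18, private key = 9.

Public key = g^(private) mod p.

Step 1: A = g^a mod p = 18^9 mod 41.
  18^1 mod 41 = 18
  18^2 mod 41 = (18 * 18) mod 41 = 37
  18^3 mod 41 = (37 * 18) mod 41 = 10
  18^4 mod 41 = (10 * 18) mod 41 = 16
  18^5 mod 41 = (16 * 18) mod 41 = 1
  18^6 mod 41 = (1 * 18) mod 41 = 18
  18^7 mod 41 = (18 * 18) mod 41 = 37
  18^8 mod 41 = (37 * 18) mod 41 = 10
  18^9 mod 41 = (10 * 18) mod 41 = 16
Result: A = 16.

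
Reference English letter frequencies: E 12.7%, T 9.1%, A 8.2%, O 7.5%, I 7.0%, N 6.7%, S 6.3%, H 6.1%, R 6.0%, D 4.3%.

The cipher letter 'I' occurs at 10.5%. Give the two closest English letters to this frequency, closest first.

Step 1: Observed frequency of 'I' is 10.5%.
Step 2: Compute distances to each reference frequency and sort:
  T (9.1%): difference = 1.4% <-- BEST
  E (12.7%): difference = 2.2% <-- RUNNER-UP
  A (8.2%): difference = 2.3%
  O (7.5%): difference = 3.0%
  I (7.0%): difference = 3.5%
Step 3: Most likely is 'T' (9.1%, diff 1.4%); second most likely is 'E' (12.7%, diff 2.2%).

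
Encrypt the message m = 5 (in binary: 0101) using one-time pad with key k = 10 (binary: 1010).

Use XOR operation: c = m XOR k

Step 1: Write out the XOR operation bit by bit:
  Message: 0101
  Key:     1010
  XOR:     1111
Step 2: Convert to decimal: 1111 = 15.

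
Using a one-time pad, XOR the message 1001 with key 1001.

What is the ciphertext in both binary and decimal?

Step 1: Write out the XOR operation bit by bit:
  Message: 1001
  Key:     1001
  XOR:     0000
Step 2: Convert to decimal: 0000 = 0.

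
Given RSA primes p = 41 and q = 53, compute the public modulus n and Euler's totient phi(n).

Step 1: n = p * q = 41 * 53 = 2173.
Step 2: phi(n) = (p-1)(q-1) = 40 * 52 = 2080.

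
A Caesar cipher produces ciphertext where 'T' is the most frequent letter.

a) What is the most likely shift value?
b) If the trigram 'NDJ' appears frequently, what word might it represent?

Step 1: In English, 'E' is the most frequent letter (12.7%).
Step 2: The most frequent ciphertext letter is 'T' (position 19).
Step 3: Shift = (19 - 4) mod 26 = 15.
Step 4: Decrypt 'NDJ' by shifting back 15:
  N -> Y
  D -> O
  J -> U
Step 5: 'NDJ' decrypts to 'YOU'.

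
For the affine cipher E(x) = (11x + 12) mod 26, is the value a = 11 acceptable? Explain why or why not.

Step 1: Compute gcd(11, 26).
Step 2: gcd(11, 26) = 1.
Since gcd = 1, 11 is coprime with 26, so it is a valid key.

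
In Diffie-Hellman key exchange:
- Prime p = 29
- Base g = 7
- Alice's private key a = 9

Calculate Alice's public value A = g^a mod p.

Step 1: A = g^a mod p = 7^9 mod 29.
  7^1 mod 29 = 7
  7^2 mod 29 = (7 * 7) mod 29 = 20
  7^3 mod 29 = (20 * 7) mod 29 = 24
  7^4 mod 29 = (24 * 7) mod 29 = 23
  7^5 mod 29 = (23 * 7) mod 29 = 16
  7^6 mod 29 = (16 * 7) mod 29 = 25
  7^7 mod 29 = (25 * 7) mod 29 = 1
  7^8 mod 29 = (1 * 7) mod 29 = 7
  7^9 mod 29 = (7 * 7) mod 29 = 20
Result: A = 20.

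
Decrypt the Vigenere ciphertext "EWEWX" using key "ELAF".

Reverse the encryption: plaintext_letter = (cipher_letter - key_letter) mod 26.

Step 1: Extend key: ELAFE
Step 2: Decrypt each letter (c - k) mod 26:
  E(4) - E(4) = (4-4) mod 26 = 0 = A
  W(22) - L(11) = (22-11) mod 26 = 11 = L
  E(4) - A(0) = (4-0) mod 26 = 4 = E
  W(22) - F(5) = (22-5) mod 26 = 17 = R
  X(23) - E(4) = (23-4) mod 26 = 19 = T
Plaintext: ALERT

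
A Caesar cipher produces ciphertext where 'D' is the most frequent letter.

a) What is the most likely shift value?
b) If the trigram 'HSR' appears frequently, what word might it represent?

Step 1: In English, 'E' is the most frequent letter (12.7%).
Step 2: The most frequent ciphertext letter is 'D' (position 3).
Step 3: Shift = (3 - 4) mod 26 = 25.
Step 4: Decrypt 'HSR' by shifting back 25:
  H -> I
  S -> T
  R -> S
Step 5: 'HSR' decrypts to 'ITS'.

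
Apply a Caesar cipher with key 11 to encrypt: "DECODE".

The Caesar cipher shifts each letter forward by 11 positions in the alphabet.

Step 1: For each letter, shift forward by 11 positions (mod 26).
  D (position 3) -> position (3+11) mod 26 = 14 -> O
  E (position 4) -> position (4+11) mod 26 = 15 -> P
  C (position 2) -> position (2+11) mod 26 = 13 -> N
  O (position 14) -> position (14+11) mod 26 = 25 -> Z
  D (position 3) -> position (3+11) mod 26 = 14 -> O
  E (position 4) -> position (4+11) mod 26 = 15 -> P
Result: OPNZOP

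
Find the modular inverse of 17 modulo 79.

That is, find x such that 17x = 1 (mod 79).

Step 1: We need x such that 17 * x = 1 (mod 79).
Step 2: Using the extended Euclidean algorithm or trial:
  17 * 14 = 238 = 3 * 79 + 1.
Step 3: Since 238 mod 79 = 1, the inverse is x = 14.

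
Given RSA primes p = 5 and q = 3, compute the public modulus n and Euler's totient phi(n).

Step 1: n = p * q = 5 * 3 = 15.
Step 2: phi(n) = (p-1)(q-1) = 4 * 2 = 8.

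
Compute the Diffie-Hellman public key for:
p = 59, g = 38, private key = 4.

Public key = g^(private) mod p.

Step 1: A = g^a mod p = 38^4 mod 59.
  38^1 mod 59 = 38
  38^2 mod 59 = (38 * 38) mod 59 = 28
  38^3 mod 59 = (28 * 38) mod 59 = 2
  38^4 mod 59 = (2 * 38) mod 59 = 17
Result: A = 17.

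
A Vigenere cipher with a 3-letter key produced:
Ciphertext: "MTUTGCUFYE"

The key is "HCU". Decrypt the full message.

Step 1: Key 'HCU' has length 3. Extended key: HCUHCUHCUH
Step 2: Decrypt each position:
  M(12) - H(7) = 5 = F
  T(19) - C(2) = 17 = R
  U(20) - U(20) = 0 = A
  T(19) - H(7) = 12 = M
  G(6) - C(2) = 4 = E
  C(2) - U(20) = 8 = I
  U(20) - H(7) = 13 = N
  F(5) - C(2) = 3 = D
  Y(24) - U(20) = 4 = E
  E(4) - H(7) = 23 = X
Plaintext: FRAMEINDEX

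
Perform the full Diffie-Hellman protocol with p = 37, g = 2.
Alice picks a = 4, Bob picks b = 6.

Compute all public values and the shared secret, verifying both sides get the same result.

Step 1: A = g^a mod p = 2^4 mod 37 = 16.
Step 2: B = g^b mod p = 2^6 mod 37 = 27.
Step 3: Alice computes s = B^a mod p = 27^4 mod 37 = 10.
Step 4: Bob computes s = A^b mod p = 16^6 mod 37 = 10.
Both sides agree: shared secret = 10.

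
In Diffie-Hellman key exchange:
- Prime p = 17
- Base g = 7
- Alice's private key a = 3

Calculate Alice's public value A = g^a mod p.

Step 1: A = g^a mod p = 7^3 mod 17.
  7^1 mod 17 = 7
  7^2 mod 17 = (7 * 7) mod 17 = 15
  7^3 mod 17 = (15 * 7) mod 17 = 3
Result: A = 3.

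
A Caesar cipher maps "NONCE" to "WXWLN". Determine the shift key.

Step 1: Compare first letters: N (position 13) -> W (position 22).
Step 2: Shift = (22 - 13) mod 26 = 9.
The shift value is 9.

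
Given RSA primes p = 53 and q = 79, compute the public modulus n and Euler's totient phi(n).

Step 1: n = p * q = 53 * 79 = 4187.
Step 2: phi(n) = (p-1)(q-1) = 52 * 78 = 4056.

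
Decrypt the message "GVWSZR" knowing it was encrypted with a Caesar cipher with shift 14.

Step 1: Reverse the shift by subtracting 14 from each letter position.
  G (position 6) -> position (6-14) mod 26 = 18 -> S
  V (position 21) -> position (21-14) mod 26 = 7 -> H
  W (position 22) -> position (22-14) mod 26 = 8 -> I
  S (position 18) -> position (18-14) mod 26 = 4 -> E
  Z (position 25) -> position (25-14) mod 26 = 11 -> L
  R (position 17) -> position (17-14) mod 26 = 3 -> D
Decrypted message: SHIELD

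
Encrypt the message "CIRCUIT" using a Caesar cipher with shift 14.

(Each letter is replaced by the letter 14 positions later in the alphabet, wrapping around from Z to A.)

Step 1: For each letter, shift forward by 14 positions (mod 26).
  C (position 2) -> position (2+14) mod 26 = 16 -> Q
  I (position 8) -> position (8+14) mod 26 = 22 -> W
  R (position 17) -> position (17+14) mod 26 = 5 -> F
  C (position 2) -> position (2+14) mod 26 = 16 -> Q
  U (position 20) -> position (20+14) mod 26 = 8 -> I
  I (position 8) -> position (8+14) mod 26 = 22 -> W
  T (position 19) -> position (19+14) mod 26 = 7 -> H
Result: QWFQIWH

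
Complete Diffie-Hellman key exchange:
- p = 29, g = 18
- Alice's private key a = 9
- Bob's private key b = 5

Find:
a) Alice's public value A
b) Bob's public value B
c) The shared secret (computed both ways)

Step 1: A = g^a mod p = 18^9 mod 29 = 27.
Step 2: B = g^b mod p = 18^5 mod 29 = 15.
Step 3: Alice computes s = B^a mod p = 15^9 mod 29 = 26.
Step 4: Bob computes s = A^b mod p = 27^5 mod 29 = 26.
Both sides agree: shared secret = 26.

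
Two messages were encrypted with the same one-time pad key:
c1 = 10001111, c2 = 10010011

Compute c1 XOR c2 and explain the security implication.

Step 1: c1 XOR c2 = (m1 XOR k) XOR (m2 XOR k).
Step 2: By XOR associativity/commutativity: = m1 XOR m2 XOR k XOR k = m1 XOR m2.
Step 3: 10001111 XOR 10010011 = 00011100 = 28.
Step 4: The key cancels out! An attacker learns m1 XOR m2 = 28, revealing the relationship between plaintexts.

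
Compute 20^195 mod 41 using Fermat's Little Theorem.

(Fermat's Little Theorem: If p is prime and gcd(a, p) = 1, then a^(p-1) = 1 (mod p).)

Step 1: Since 41 is prime, by Fermat's Little Theorem: 20^40 = 1 (mod 41).
Step 2: Reduce exponent: 195 mod 40 = 35.
Step 3: So 20^195 = 20^35 (mod 41).
Step 4: 20^35 mod 41 = 9.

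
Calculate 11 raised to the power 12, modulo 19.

Step 1: Compute 11^12 mod 19 step by step, reducing modulo 19 at each step.
  11^1 mod 19 = 11
  11^2 mod 19 = (11 * 11) mod 19 = 7
  11^3 mod 19 = (7 * 11) mod 19 = 1
  11^4 mod 19 = (1 * 11) mod 19 = 11
  11^5 mod 19 = (11 * 11) mod 19 = 7
  11^6 mod 19 = (7 * 11) mod 19 = 1
  11^7 mod 19 = (1 * 11) mod 19 = 11
  11^8 mod 19 = (11 * 11) mod 19 = 7
  11^9 mod 19 = (7 * 11) mod 19 = 1
  11^10 mod 19 = (1 * 11) mod 19 = 11
  11^11 mod 19 = (11 * 11) mod 19 = 7
  11^12 mod 19 = (7 * 11) mod 19 = 1
Step 2: Result = 1.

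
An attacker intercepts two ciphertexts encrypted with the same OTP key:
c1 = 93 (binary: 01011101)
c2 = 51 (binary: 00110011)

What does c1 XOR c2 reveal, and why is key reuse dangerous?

Step 1: c1 XOR c2 = (m1 XOR k) XOR (m2 XOR k).
Step 2: By XOR associativity/commutativity: = m1 XOR m2 XOR k XOR k = m1 XOR m2.
Step 3: 01011101 XOR 00110011 = 01101110 = 110.
Step 4: The key cancels out! An attacker learns m1 XOR m2 = 110, revealing the relationship between plaintexts.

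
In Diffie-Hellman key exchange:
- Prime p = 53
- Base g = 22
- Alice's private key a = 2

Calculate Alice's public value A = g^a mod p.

Step 1: A = g^a mod p = 22^2 mod 53.
  22^1 mod 53 = 22
  22^2 mod 53 = (22 * 22) mod 53 = 7
Result: A = 7.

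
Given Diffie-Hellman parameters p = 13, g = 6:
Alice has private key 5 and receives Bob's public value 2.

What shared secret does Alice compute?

Step 1: s = B^a mod p = 2^5 mod 13.
  2^1 mod 13 = 2
  2^2 mod 13 = (2 * 2) mod 13 = 4
  2^3 mod 13 = (4 * 2) mod 13 = 8
  2^4 mod 13 = (8 * 2) mod 13 = 3
  2^5 mod 13 = (3 * 2) mod 13 = 6
Result: shared secret = 6.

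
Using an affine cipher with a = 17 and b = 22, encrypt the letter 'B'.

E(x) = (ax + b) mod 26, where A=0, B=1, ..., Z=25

Step 1: Convert 'B' to number: x = 1.
Step 2: E(1) = (17 * 1 + 22) mod 26 = 39 mod 26 = 13.
Step 3: Convert 13 back to letter: N.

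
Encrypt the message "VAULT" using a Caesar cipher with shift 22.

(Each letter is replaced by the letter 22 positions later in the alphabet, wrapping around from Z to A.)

Step 1: For each letter, shift forward by 22 positions (mod 26).
  V (position 21) -> position (21+22) mod 26 = 17 -> R
  A (position 0) -> position (0+22) mod 26 = 22 -> W
  U (position 20) -> position (20+22) mod 26 = 16 -> Q
  L (position 11) -> position (11+22) mod 26 = 7 -> H
  T (position 19) -> position (19+22) mod 26 = 15 -> P
Result: RWQHP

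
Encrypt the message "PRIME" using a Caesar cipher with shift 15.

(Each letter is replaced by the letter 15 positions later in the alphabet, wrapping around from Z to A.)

Step 1: For each letter, shift forward by 15 positions (mod 26).
  P (position 15) -> position (15+15) mod 26 = 4 -> E
  R (position 17) -> position (17+15) mod 26 = 6 -> G
  I (position 8) -> position (8+15) mod 26 = 23 -> X
  M (position 12) -> position (12+15) mod 26 = 1 -> B
  E (position 4) -> position (4+15) mod 26 = 19 -> T
Result: EGXBT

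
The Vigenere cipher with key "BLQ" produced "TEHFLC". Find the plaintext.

Step 1: Extend key: BLQBLQ
Step 2: Decrypt each letter (c - k) mod 26:
  T(19) - B(1) = (19-1) mod 26 = 18 = S
  E(4) - L(11) = (4-11) mod 26 = 19 = T
  H(7) - Q(16) = (7-16) mod 26 = 17 = R
  F(5) - B(1) = (5-1) mod 26 = 4 = E
  L(11) - L(11) = (11-11) mod 26 = 0 = A
  C(2) - Q(16) = (2-16) mod 26 = 12 = M
Plaintext: STREAM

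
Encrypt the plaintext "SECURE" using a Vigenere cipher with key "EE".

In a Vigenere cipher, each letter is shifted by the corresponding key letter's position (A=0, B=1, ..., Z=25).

Step 1: Repeat key to match plaintext length:
  Plaintext: SECURE
  Key:       EEEEEE
Step 2: Encrypt each letter:
  S(18) + E(4) = (18+4) mod 26 = 22 = W
  E(4) + E(4) = (4+4) mod 26 = 8 = I
  C(2) + E(4) = (2+4) mod 26 = 6 = G
  U(20) + E(4) = (20+4) mod 26 = 24 = Y
  R(17) + E(4) = (17+4) mod 26 = 21 = V
  E(4) + E(4) = (4+4) mod 26 = 8 = I
Ciphertext: WIGYVI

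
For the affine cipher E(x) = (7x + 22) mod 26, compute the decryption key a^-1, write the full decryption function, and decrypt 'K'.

Step 1: Find a^-1, the modular inverse of 7 mod 26.
Step 2: We need 7 * a^-1 = 1 (mod 26).
Step 3: 7 * 15 = 105 = 4 * 26 + 1, so a^-1 = 15.
Step 4: D(y) = 15(y - 22) mod 26.
Step 5: Apply to 'K' (y = 10): D(10) = 15 * (10 - 22) mod 26 = 15 * -12 mod 26 = 2 -> 'C'.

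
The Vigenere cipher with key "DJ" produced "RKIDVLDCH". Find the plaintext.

Step 1: Extend key: DJDJDJDJD
Step 2: Decrypt each letter (c - k) mod 26:
  R(17) - D(3) = (17-3) mod 26 = 14 = O
  K(10) - J(9) = (10-9) mod 26 = 1 = B
  I(8) - D(3) = (8-3) mod 26 = 5 = F
  D(3) - J(9) = (3-9) mod 26 = 20 = U
  V(21) - D(3) = (21-3) mod 26 = 18 = S
  L(11) - J(9) = (11-9) mod 26 = 2 = C
  D(3) - D(3) = (3-3) mod 26 = 0 = A
  C(2) - J(9) = (2-9) mod 26 = 19 = T
  H(7) - D(3) = (7-3) mod 26 = 4 = E
Plaintext: OBFUSCATE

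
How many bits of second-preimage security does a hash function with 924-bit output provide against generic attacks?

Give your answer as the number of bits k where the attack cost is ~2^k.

Step 1: The hash has a 924-bit output.
Step 2: Second-preimage resistance means: given a specific input x, it should be infeasible to find a different y with h(y) = h(x).
With a 924-bit output, a generic search for a second preimage costs about 2^924 evaluations (each trial matches the fixed target with probability 2^-924).
Step 3: Security level = 924 bits.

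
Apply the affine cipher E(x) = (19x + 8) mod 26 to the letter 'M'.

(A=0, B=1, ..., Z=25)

Step 1: Convert 'M' to number: x = 12.
Step 2: E(12) = (19 * 12 + 8) mod 26 = 236 mod 26 = 2.
Step 3: Convert 2 back to letter: C.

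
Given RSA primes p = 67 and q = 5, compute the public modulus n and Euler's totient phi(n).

Step 1: n = p * q = 67 * 5 = 335.
Step 2: phi(n) = (p-1)(q-1) = 66 * 4 = 264.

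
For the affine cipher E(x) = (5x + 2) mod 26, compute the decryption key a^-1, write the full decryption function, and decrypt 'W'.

Step 1: Find a^-1, the modular inverse of 5 mod 26.
Step 2: We need 5 * a^-1 = 1 (mod 26).
Step 3: 5 * 21 = 105 = 4 * 26 + 1, so a^-1 = 21.
Step 4: D(y) = 21(y - 2) mod 26.
Step 5: Apply to 'W' (y = 22): D(22) = 21 * (22 - 2) mod 26 = 21 * 20 mod 26 = 4 -> 'E'.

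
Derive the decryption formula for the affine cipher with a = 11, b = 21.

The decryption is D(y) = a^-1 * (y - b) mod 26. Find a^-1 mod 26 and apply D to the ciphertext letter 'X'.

Step 1: Find a^-1, the modular inverse of 11 mod 26.
Step 2: We need 11 * a^-1 = 1 (mod 26).
Step 3: 11 * 19 = 209 = 8 * 26 + 1, so a^-1 = 19.
Step 4: D(y) = 19(y - 21) mod 26.
Step 5: Apply to 'X' (y = 23): D(23) = 19 * (23 - 21) mod 26 = 19 * 2 mod 26 = 12 -> 'M'.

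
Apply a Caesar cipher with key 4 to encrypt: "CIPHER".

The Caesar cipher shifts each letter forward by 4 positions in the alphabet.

Step 1: For each letter, shift forward by 4 positions (mod 26).
  C (position 2) -> position (2+4) mod 26 = 6 -> G
  I (position 8) -> position (8+4) mod 26 = 12 -> M
  P (position 15) -> position (15+4) mod 26 = 19 -> T
  H (position 7) -> position (7+4) mod 26 = 11 -> L
  E (position 4) -> position (4+4) mod 26 = 8 -> I
  R (position 17) -> position (17+4) mod 26 = 21 -> V
Result: GMTLIV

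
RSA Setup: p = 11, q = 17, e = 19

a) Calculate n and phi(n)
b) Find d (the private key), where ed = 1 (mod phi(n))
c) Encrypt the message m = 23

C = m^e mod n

Step 1: n = 11 * 17 = 187.
Step 2: phi(n) = (11-1)(17-1) = 10 * 16 = 160.
Step 3: Find d = 19^(-1) mod 160 = 59.
  Verify: 19 * 59 = 1121 = 1 (mod 160).
Step 4: C = 23^19 mod 187 = 12.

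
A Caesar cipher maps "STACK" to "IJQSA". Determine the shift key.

Step 1: Compare first letters: S (position 18) -> I (position 8).
Step 2: Shift = (8 - 18) mod 26 = 16.
The shift value is 16.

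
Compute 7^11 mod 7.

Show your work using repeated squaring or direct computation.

Step 1: Compute 7^11 mod 7 step by step, reducing modulo 7 at each step.
  7^1 mod 7 = 0
  7^2 mod 7 = (0 * 7) mod 7 = 0
  7^3 mod 7 = (0 * 7) mod 7 = 0
  7^4 mod 7 = (0 * 7) mod 7 = 0
  7^5 mod 7 = (0 * 7) mod 7 = 0
  7^6 mod 7 = (0 * 7) mod 7 = 0
  7^7 mod 7 = (0 * 7) mod 7 = 0
  7^8 mod 7 = (0 * 7) mod 7 = 0
  7^9 mod 7 = (0 * 7) mod 7 = 0
  7^10 mod 7 = (0 * 7) mod 7 = 0
  7^11 mod 7 = (0 * 7) mod 7 = 0
Step 2: Result = 0.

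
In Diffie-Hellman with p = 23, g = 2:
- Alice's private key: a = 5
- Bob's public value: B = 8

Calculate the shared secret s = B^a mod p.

Step 1: s = B^a mod p = 8^5 mod 23.
  8^1 mod 23 = 8
  8^2 mod 23 = (8 * 8) mod 23 = 18
  8^3 mod 23 = (18 * 8) mod 23 = 6
  8^4 mod 23 = (6 * 8) mod 23 = 2
  8^5 mod 23 = (2 * 8) mod 23 = 16
Result: shared secret = 16.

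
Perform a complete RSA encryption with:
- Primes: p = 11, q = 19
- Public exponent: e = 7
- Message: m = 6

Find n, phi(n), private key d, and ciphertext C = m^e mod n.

Step 1: n = 11 * 19 = 209.
Step 2: phi(n) = (11-1)(19-1) = 10 * 18 = 180.
Step 3: Find d = 7^(-1) mod 180 = 103.
  Verify: 7 * 103 = 721 = 1 (mod 180).
Step 4: C = 6^7 mod 209 = 85.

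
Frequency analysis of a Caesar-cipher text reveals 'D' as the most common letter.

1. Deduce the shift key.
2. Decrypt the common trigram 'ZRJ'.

Step 1: In English, 'E' is the most frequent letter (12.7%).
Step 2: The most frequent ciphertext letter is 'D' (position 3).
Step 3: Shift = (3 - 4) mod 26 = 25.
Step 4: Decrypt 'ZRJ' by shifting back 25:
  Z -> A
  R -> S
  J -> K
Step 5: 'ZRJ' decrypts to 'ASK'.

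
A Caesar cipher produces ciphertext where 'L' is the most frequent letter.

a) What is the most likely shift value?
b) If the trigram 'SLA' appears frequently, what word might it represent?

Step 1: In English, 'E' is the most frequent letter (12.7%).
Step 2: The most frequent ciphertext letter is 'L' (position 11).
Step 3: Shift = (11 - 4) mod 26 = 7.
Step 4: Decrypt 'SLA' by shifting back 7:
  S -> L
  L -> E
  A -> T
Step 5: 'SLA' decrypts to 'LET'.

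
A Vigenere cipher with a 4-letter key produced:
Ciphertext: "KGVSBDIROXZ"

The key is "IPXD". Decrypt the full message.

Step 1: Key 'IPXD' has length 4. Extended key: IPXDIPXDIPX
Step 2: Decrypt each position:
  K(10) - I(8) = 2 = C
  G(6) - P(15) = 17 = R
  V(21) - X(23) = 24 = Y
  S(18) - D(3) = 15 = P
  B(1) - I(8) = 19 = T
  D(3) - P(15) = 14 = O
  I(8) - X(23) = 11 = L
  R(17) - D(3) = 14 = O
  O(14) - I(8) = 6 = G
  X(23) - P(15) = 8 = I
  Z(25) - X(23) = 2 = C
Plaintext: CRYPTOLOGIC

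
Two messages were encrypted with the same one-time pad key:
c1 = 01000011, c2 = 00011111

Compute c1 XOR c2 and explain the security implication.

Step 1: c1 XOR c2 = (m1 XOR k) XOR (m2 XOR k).
Step 2: By XOR associativity/commutativity: = m1 XOR m2 XOR k XOR k = m1 XOR m2.
Step 3: 01000011 XOR 00011111 = 01011100 = 92.
Step 4: The key cancels out! An attacker learns m1 XOR m2 = 92, revealing the relationship between plaintexts.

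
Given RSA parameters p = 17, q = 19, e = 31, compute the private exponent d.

Step 1: n = 17 * 19 = 323.
Step 2: phi(n) = 16 * 18 = 288.
Step 3: Find d such that 31 * d = 1 (mod 288).
Step 4: d = 31^(-1) mod 288 = 223.
Verification: 31 * 223 = 6913 = 24 * 288 + 1.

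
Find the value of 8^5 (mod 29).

Step 1: Compute 8^5 mod 29 step by step, reducing modulo 29 at each step.
  8^1 mod 29 = 8
  8^2 mod 29 = (8 * 8) mod 29 = 6
  8^3 mod 29 = (6 * 8) mod 29 = 19
  8^4 mod 29 = (19 * 8) mod 29 = 7
  8^5 mod 29 = (7 * 8) mod 29 = 27
Step 2: Result = 27.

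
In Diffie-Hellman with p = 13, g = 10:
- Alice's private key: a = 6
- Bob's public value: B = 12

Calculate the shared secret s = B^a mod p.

Step 1: s = B^a mod p = 12^6 mod 13.
  12^1 mod 13 = 12
  12^2 mod 13 = (12 * 12) mod 13 = 1
  12^3 mod 13 = (1 * 12) mod 13 = 12
  12^4 mod 13 = (12 * 12) mod 13 = 1
  12^5 mod 13 = (1 * 12) mod 13 = 12
  12^6 mod 13 = (12 * 12) mod 13 = 1
Result: shared secret = 1.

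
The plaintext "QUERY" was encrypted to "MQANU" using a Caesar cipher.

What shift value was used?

Step 1: Compare first letters: Q (position 16) -> M (position 12).
Step 2: Shift = (12 - 16) mod 26 = 22.
The shift value is 22.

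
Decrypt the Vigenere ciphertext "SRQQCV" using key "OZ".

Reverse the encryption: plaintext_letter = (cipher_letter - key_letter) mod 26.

Step 1: Extend key: OZOZOZ
Step 2: Decrypt each letter (c - k) mod 26:
  S(18) - O(14) = (18-14) mod 26 = 4 = E
  R(17) - Z(25) = (17-25) mod 26 = 18 = S
  Q(16) - O(14) = (16-14) mod 26 = 2 = C
  Q(16) - Z(25) = (16-25) mod 26 = 17 = R
  C(2) - O(14) = (2-14) mod 26 = 14 = O
  V(21) - Z(25) = (21-25) mod 26 = 22 = W
Plaintext: ESCROW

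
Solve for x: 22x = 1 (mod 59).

Step 1: We need x such that 22 * x = 1 (mod 59).
Step 2: Using the extended Euclidean algorithm or trial:
  22 * 51 = 1122 = 19 * 59 + 1.
Step 3: Since 1122 mod 59 = 1, the inverse is x = 51.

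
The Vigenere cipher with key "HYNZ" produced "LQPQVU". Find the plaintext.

Step 1: Extend key: HYNZHY
Step 2: Decrypt each letter (c - k) mod 26:
  L(11) - H(7) = (11-7) mod 26 = 4 = E
  Q(16) - Y(24) = (16-24) mod 26 = 18 = S
  P(15) - N(13) = (15-13) mod 26 = 2 = C
  Q(16) - Z(25) = (16-25) mod 26 = 17 = R
  V(21) - H(7) = (21-7) mod 26 = 14 = O
  U(20) - Y(24) = (20-24) mod 26 = 22 = W
Plaintext: ESCROW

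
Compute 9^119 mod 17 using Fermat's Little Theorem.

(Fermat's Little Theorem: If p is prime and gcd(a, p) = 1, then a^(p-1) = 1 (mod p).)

Step 1: Since 17 is prime, by Fermat's Little Theorem: 9^16 = 1 (mod 17).
Step 2: Reduce exponent: 119 mod 16 = 7.
Step 3: So 9^119 = 9^7 (mod 17).
Step 4: 9^7 mod 17 = 2.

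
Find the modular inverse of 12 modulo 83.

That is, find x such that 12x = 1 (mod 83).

Step 1: We need x such that 12 * x = 1 (mod 83).
Step 2: Using the extended Euclidean algorithm or trial:
  12 * 7 = 84 = 1 * 83 + 1.
Step 3: Since 84 mod 83 = 1, the inverse is x = 7.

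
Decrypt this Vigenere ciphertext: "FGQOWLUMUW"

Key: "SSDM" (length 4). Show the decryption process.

Step 1: Key 'SSDM' has length 4. Extended key: SSDMSSDMSS
Step 2: Decrypt each position:
  F(5) - S(18) = 13 = N
  G(6) - S(18) = 14 = O
  Q(16) - D(3) = 13 = N
  O(14) - M(12) = 2 = C
  W(22) - S(18) = 4 = E
  L(11) - S(18) = 19 = T
  U(20) - D(3) = 17 = R
  M(12) - M(12) = 0 = A
  U(20) - S(18) = 2 = C
  W(22) - S(18) = 4 = E
Plaintext: NONCETRACE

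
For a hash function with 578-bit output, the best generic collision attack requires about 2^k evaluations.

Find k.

Step 1: The hash has a 578-bit output.
Step 2: Collision resistance means it should be infeasible to find any x != y with h(x) = h(y).
By the birthday bound, a generic collision search succeeds after about sqrt(2^578) = 2^(578/2) = 2^289 evaluations.
Step 3: Security level = 289 bits.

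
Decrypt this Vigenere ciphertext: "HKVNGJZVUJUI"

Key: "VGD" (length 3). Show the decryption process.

Step 1: Key 'VGD' has length 3. Extended key: VGDVGDVGDVGD
Step 2: Decrypt each position:
  H(7) - V(21) = 12 = M
  K(10) - G(6) = 4 = E
  V(21) - D(3) = 18 = S
  N(13) - V(21) = 18 = S
  G(6) - G(6) = 0 = A
  J(9) - D(3) = 6 = G
  Z(25) - V(21) = 4 = E
  V(21) - G(6) = 15 = P
  U(20) - D(3) = 17 = R
  J(9) - V(21) = 14 = O
  U(20) - G(6) = 14 = O
  I(8) - D(3) = 5 = F
Plaintext: MESSAGEPROOF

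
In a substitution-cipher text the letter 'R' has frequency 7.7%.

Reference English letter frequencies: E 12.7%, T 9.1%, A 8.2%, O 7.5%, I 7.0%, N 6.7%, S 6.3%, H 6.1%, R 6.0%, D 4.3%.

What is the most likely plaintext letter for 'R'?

Step 1: The observed frequency is 7.7%.
Step 2: Compare with English frequencies:
  E: 12.7% (difference: 5.0%)
  T: 9.1% (difference: 1.4%)
  A: 8.2% (difference: 0.5%)
  O: 7.5% (difference: 0.2%) <-- closest
  I: 7.0% (difference: 0.7%)
  N: 6.7% (difference: 1.0%)
  S: 6.3% (difference: 1.4%)
  H: 6.1% (difference: 1.6%)
  R: 6.0% (difference: 1.7%)
  D: 4.3% (difference: 3.4%)
Step 3: 'R' most likely represents 'O' (frequency 7.5%).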